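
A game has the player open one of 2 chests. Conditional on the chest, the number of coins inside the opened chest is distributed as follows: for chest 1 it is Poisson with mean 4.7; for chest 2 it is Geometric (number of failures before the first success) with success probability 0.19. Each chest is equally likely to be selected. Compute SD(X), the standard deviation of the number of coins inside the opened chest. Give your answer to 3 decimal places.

Per component, 1: μ=4.7, E[X²]=26.79; 2: μ=4.26316, E[X²]=40.6122.
E[X] = 0.5·4.7 + 0.5·4.26316 = 4.48158.
E[X²] = 0.5·26.79 + 0.5·40.6122 = 33.7011.
Var(X) = E[X²] − (E[X])² = 33.7011 − 20.0845 = 13.6165.
SD(X) = √13.6165 = 3.69006.

3.690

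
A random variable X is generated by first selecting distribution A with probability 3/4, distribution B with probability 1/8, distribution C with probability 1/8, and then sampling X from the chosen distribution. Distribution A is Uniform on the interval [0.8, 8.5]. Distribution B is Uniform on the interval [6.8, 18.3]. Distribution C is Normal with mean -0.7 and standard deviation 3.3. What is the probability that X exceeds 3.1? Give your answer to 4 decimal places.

Conditional on each component, P(X > 3.1): A: 0.701299; B: 1; C: 0.12476.
By total probability, P(X > 3.1) = 0.75·0.701299 + 0.125·1 + 0.125·0.12476 = 0.666569.

0.6666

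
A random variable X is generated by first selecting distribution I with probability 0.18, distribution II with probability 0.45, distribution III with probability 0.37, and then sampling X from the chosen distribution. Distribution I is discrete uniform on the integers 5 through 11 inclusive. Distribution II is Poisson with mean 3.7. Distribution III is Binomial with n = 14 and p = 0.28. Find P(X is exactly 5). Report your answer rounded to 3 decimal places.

Conditional on each component, P(X = 5): I: 0.142857; II: 0.142869; III: 0.179162.
By total probability, P(X = 5) = 0.18·0.142857 + 0.45·0.142869 + 0.37·0.179162 = 0.156295.

0.156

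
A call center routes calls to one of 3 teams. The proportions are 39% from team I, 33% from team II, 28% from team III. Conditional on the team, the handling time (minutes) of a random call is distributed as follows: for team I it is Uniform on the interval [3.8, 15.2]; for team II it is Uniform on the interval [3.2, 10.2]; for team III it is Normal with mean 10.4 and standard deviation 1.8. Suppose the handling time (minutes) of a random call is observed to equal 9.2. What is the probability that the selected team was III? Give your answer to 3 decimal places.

0.379

Likelihoods f(9.2 | ·): I: 0.0877193; II: 0.142857; III: 0.177471.
Posterior ∝ prior × likelihood. Numerator for III: 0.28·0.177471 = 0.0496919.
Normalizing constant: 0.39·0.0877193 + 0.33·0.142857 + 0.28·0.177471 = 0.131045.
P(III | observation) = 0.0496919 / 0.131045 = 0.379196.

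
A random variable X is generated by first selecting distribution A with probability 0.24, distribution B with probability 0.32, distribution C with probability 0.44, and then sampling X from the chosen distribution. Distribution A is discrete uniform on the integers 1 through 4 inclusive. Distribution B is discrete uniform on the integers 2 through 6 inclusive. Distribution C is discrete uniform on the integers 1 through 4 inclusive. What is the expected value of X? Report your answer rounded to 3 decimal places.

2.980

Component means — A: 2.5; B: 4; C: 2.5.
E[X] = 0.24·2.5 + 0.32·4 + 0.44·2.5 = 2.98.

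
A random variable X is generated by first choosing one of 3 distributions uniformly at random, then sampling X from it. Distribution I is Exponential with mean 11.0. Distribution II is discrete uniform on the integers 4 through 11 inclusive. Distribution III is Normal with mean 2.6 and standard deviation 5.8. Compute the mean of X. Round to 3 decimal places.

7.033

Component means — I: 11; II: 7.5; III: 2.6.
E[X] = 0.333333·11 + 0.333333·7.5 + 0.333333·2.6 = 7.03333.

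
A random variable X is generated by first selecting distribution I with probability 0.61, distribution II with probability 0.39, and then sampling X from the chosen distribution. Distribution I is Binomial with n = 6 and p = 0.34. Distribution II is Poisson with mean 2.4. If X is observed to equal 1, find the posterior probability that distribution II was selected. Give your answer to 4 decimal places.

0.3527

Likelihoods P(X=1 | ·): I: 0.255476; II: 0.217723.
Posterior ∝ prior × likelihood. Numerator for II: 0.39·0.217723 = 0.084912.
Normalizing constant: 0.61·0.255476 + 0.39·0.217723 = 0.240752.
P(II | observation) = 0.084912 / 0.240752 = 0.352695.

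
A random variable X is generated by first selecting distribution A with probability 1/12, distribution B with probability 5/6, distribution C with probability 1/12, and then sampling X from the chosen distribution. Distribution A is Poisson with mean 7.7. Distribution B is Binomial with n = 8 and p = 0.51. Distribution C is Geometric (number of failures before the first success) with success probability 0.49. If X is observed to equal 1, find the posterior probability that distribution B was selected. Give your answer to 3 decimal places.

Likelihoods P(X=1 | ·): A: 0.00348677; B: 0.0276715; C: 0.2499.
Posterior ∝ prior × likelihood. Numerator for B: 0.833333·0.0276715 = 0.0230596.
Normalizing constant: 0.0833333·0.00348677 + 0.833333·0.0276715 + 0.0833333·0.2499 = 0.0441751.
P(B | observation) = 0.0230596 / 0.0441751 = 0.522004.

0.522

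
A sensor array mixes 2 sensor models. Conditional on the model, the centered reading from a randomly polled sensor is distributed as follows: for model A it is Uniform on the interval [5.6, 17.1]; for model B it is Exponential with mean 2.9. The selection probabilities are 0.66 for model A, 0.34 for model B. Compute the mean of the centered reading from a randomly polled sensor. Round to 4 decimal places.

8.4770

Component means — A: 11.35; B: 2.9.
E[X] = 0.66·11.35 + 0.34·2.9 = 8.477.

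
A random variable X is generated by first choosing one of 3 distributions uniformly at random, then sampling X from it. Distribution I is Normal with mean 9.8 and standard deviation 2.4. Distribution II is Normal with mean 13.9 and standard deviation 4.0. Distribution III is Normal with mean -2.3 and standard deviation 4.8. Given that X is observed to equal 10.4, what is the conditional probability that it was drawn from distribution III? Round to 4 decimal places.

Likelihoods f(10.4 | ·): I: 0.161112; II: 0.0680137; III: 0.00250925.
Posterior ∝ prior × likelihood. Numerator for III: 0.333333·0.00250925 = 0.000836417.
Normalizing constant: 0.333333·0.161112 + 0.333333·0.0680137 + 0.333333·0.00250925 = 0.0772116.
P(III | observation) = 0.000836417 / 0.0772116 = 0.0108328.

0.0108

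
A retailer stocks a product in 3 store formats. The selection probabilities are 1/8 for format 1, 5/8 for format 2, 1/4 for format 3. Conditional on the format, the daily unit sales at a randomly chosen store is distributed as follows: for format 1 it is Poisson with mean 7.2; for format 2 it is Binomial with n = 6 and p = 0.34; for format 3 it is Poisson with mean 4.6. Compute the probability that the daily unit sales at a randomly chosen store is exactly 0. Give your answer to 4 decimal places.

Conditional on each format, P(X = 0): 1: 0.000746586; 2: 0.082654; 3: 0.0100518.
By total probability, P(X = 0) = 0.125·0.000746586 + 0.625·0.082654 + 0.25·0.0100518 = 0.054265.

0.0543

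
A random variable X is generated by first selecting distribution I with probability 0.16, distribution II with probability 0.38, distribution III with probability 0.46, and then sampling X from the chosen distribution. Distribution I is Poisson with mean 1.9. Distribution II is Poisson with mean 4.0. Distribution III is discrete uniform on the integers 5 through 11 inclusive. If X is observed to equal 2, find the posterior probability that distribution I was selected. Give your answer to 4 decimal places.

0.4369

Likelihoods P(X=2 | ·): I: 0.269971; II: 0.146525; III: 0.
Posterior ∝ prior × likelihood. Numerator for I: 0.16·0.269971 = 0.0431954.
Normalizing constant: 0.16·0.269971 + 0.38·0.146525 + 0.46·0 = 0.098875.
P(I | observation) = 0.0431954 / 0.098875 = 0.436869.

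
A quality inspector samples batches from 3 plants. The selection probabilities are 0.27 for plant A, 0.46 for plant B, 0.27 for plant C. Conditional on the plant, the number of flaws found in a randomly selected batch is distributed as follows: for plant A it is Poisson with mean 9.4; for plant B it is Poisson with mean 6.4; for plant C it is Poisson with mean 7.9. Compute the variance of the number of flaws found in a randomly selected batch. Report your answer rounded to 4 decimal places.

Per component, A: μ=9.4, E[X²]=97.76; B: μ=6.4, E[X²]=47.36; C: μ=7.9, E[X²]=70.31.
E[X] = 0.27·9.4 + 0.46·6.4 + 0.27·7.9 = 7.615.
E[X²] = 0.27·97.76 + 0.46·47.36 + 0.27·70.31 = 67.1645.
Var(X) = E[X²] − (E[X])² = 67.1645 − 57.9882 = 9.17627.

9.1763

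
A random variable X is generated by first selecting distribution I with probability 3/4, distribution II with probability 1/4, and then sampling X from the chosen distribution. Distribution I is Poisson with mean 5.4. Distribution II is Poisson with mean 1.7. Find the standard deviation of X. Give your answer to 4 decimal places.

Per component, I: μ=5.4, E[X²]=34.56; II: μ=1.7, E[X²]=4.59.
E[X] = 0.75·5.4 + 0.25·1.7 = 4.475.
E[X²] = 0.75·34.56 + 0.25·4.59 = 27.0675.
Var(X) = E[X²] − (E[X])² = 27.0675 − 20.0256 = 7.04187.
SD(X) = √7.04187 = 2.65365.

2.6537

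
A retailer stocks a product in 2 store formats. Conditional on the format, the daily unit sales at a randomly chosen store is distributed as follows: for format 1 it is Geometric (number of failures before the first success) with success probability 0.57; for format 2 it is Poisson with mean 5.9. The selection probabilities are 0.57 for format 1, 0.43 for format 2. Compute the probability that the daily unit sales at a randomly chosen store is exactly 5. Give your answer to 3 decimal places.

0.075

Conditional on each format, P(X = 5): 1: 0.00837948; 2: 0.163208.
By total probability, P(X = 5) = 0.57·0.00837948 + 0.43·0.163208 = 0.0749557.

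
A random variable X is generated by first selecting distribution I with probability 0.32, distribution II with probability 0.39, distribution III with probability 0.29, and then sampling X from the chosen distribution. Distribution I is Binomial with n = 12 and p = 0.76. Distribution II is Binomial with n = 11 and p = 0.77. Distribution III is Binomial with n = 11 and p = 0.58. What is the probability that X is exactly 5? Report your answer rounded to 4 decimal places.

Conditional on each component, P(X = 5): I: 0.00921026; II: 0.0185124; III: 0.166448.
By total probability, P(X = 5) = 0.32·0.00921026 + 0.39·0.0185124 + 0.29·0.166448 = 0.0584369.

0.0584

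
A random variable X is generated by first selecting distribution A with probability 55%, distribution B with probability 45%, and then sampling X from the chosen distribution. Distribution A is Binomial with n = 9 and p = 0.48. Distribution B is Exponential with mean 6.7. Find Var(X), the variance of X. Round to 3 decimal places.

Per component, A: μ=4.32, E[X²]=20.9088; B: μ=6.7, E[X²]=89.78.
E[X] = 0.55·4.32 + 0.45·6.7 = 5.391.
E[X²] = 0.55·20.9088 + 0.45·89.78 = 51.9008.
Var(X) = E[X²] − (E[X])² = 51.9008 − 29.0629 = 22.838.

22.838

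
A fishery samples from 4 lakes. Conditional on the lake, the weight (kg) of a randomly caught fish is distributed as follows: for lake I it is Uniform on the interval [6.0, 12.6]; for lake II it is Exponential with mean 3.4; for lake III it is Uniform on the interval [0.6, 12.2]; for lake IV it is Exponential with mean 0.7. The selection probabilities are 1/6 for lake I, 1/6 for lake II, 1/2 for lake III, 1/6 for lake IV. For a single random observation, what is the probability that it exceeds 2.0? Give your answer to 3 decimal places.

0.708

Conditional on each lake, P(X > 2.0): I: 1; II: 0.555306; III: 0.87931; IV: 0.0574326.
By total probability, P(X > 2.0) = 0.166667·1 + 0.166667·0.555306 + 0.5·0.87931 + 0.166667·0.0574326 = 0.708445.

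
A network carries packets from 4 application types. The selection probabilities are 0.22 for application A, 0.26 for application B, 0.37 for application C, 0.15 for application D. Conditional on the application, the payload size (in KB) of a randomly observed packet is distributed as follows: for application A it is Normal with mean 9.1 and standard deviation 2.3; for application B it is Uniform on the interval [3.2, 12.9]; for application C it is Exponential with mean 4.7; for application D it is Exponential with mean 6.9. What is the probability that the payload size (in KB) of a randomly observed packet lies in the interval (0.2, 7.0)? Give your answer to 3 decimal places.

0.504

Conditional on each application, P(0.2 < X < 7.0): A: 0.180555; B: 0.391753; C: 0.732823; D: 0.608844.
By total probability, P(0.2 < X < 7.0) = 0.22·0.180555 + 0.26·0.391753 + 0.37·0.732823 + 0.15·0.608844 = 0.504049.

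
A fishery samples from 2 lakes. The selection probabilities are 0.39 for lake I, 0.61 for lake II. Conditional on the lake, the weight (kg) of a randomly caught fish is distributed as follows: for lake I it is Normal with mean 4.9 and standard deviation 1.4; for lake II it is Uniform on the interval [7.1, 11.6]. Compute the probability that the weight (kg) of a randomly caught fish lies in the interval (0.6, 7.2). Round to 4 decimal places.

Conditional on each lake, P(0.6 < X < 7.2): I: 0.948729; II: 0.0222222.
By total probability, P(0.6 < X < 7.2) = 0.39·0.948729 + 0.61·0.0222222 = 0.38356.

0.3836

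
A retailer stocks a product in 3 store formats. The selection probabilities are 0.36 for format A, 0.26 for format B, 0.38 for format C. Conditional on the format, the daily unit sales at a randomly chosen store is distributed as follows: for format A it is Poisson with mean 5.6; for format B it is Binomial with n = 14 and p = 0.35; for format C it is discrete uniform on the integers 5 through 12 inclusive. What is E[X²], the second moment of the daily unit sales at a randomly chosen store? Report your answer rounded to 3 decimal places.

For each component E[X²] = Var + (mean)², giving A: 36.96; B: 27.195; C: 77.5.
Overall E[X²] = 0.36·36.96 + 0.26·27.195 + 0.38·77.5 = 49.8263.

49.826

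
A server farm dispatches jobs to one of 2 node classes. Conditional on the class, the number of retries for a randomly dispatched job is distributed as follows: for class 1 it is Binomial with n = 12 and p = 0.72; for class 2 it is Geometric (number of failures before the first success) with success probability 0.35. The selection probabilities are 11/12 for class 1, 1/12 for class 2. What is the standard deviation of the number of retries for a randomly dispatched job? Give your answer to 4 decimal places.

2.4848

Per component, 1: μ=8.64, E[X²]=77.0688; 2: μ=1.85714, E[X²]=8.7551.
E[X] = 0.916667·8.64 + 0.0833333·1.85714 = 8.07476.
E[X²] = 0.916667·77.0688 + 0.0833333·8.7551 = 71.376.
Var(X) = E[X²] − (E[X])² = 71.376 − 65.2018 = 6.17421.
SD(X) = √6.17421 = 2.4848.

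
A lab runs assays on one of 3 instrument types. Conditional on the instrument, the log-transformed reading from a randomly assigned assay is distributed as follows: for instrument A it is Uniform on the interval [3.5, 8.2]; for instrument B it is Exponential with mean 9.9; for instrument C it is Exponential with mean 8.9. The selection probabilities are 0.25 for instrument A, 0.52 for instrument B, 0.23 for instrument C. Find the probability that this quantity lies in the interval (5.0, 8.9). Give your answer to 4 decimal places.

Conditional on each instrument, P(5.0 < X < 8.9): A: 0.680851; B: 0.196495; C: 0.202304.
By total probability, P(5.0 < X < 8.9) = 0.25·0.680851 + 0.52·0.196495 + 0.23·0.202304 = 0.31892.

0.3189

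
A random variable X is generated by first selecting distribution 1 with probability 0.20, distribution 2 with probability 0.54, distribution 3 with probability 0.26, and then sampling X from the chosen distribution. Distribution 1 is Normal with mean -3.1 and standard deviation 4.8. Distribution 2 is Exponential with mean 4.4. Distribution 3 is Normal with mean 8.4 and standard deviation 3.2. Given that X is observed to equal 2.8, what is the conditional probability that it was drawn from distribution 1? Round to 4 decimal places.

0.0979

Likelihoods f(2.8 | ·): 1: 0.0390474; 2: 0.120276; 3: 0.0269617.
Posterior ∝ prior × likelihood. Numerator for 1: 0.2·0.0390474 = 0.00780947.
Normalizing constant: 0.2·0.0390474 + 0.54·0.120276 + 0.26·0.0269617 = 0.0797684.
P(1 | observation) = 0.00780947 / 0.0797684 = 0.0979018.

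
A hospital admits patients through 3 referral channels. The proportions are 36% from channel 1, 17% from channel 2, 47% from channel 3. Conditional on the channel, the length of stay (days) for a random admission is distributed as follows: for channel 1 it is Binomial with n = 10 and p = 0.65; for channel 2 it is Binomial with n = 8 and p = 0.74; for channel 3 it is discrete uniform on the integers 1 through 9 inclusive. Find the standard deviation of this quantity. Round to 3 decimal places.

2.164

Per component, 1: μ=6.5, E[X²]=44.525; 2: μ=5.92, E[X²]=36.5856; 3: μ=5, E[X²]=31.6667.
E[X] = 0.36·6.5 + 0.17·5.92 + 0.47·5 = 5.6964.
E[X²] = 0.36·44.525 + 0.17·36.5856 + 0.47·31.6667 = 37.1319.
Var(X) = E[X²] − (E[X])² = 37.1319 − 32.449 = 4.68291.
SD(X) = √4.68291 = 2.164.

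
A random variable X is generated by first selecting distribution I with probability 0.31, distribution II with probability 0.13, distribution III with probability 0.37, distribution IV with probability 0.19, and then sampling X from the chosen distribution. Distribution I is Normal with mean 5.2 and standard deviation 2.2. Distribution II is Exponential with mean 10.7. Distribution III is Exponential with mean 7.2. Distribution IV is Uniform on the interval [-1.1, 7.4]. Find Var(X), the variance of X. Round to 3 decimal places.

41.785

Per component, I: μ=5.2, E[X²]=31.88; II: μ=10.7, E[X²]=228.98; III: μ=7.2, E[X²]=103.68; IV: μ=3.15, E[X²]=15.9433.
E[X] = 0.31·5.2 + 0.13·10.7 + 0.37·7.2 + 0.19·3.15 = 6.2655.
E[X²] = 0.31·31.88 + 0.13·228.98 + 0.37·103.68 + 0.19·15.9433 = 81.041.
Var(X) = E[X²] − (E[X])² = 81.041 − 39.2565 = 41.7845.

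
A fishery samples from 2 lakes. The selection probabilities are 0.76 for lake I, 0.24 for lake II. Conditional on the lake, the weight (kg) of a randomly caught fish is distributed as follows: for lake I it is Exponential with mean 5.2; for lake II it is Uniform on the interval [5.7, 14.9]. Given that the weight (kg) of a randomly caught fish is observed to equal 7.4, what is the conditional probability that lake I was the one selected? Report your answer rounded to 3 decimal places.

Likelihoods f(7.4 | ·): I: 0.0463407; II: 0.108696.
Posterior ∝ prior × likelihood. Numerator for I: 0.76·0.0463407 = 0.0352189.
Normalizing constant: 0.76·0.0463407 + 0.24·0.108696 = 0.0613059.
P(I | observation) = 0.0352189 / 0.0613059 = 0.574479.

0.574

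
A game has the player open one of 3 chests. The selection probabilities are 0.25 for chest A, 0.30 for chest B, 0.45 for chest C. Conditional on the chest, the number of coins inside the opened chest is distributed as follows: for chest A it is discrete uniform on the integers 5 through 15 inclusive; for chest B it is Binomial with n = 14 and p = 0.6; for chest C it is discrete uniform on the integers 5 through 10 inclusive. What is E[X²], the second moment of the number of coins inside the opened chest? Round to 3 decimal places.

For each component E[X²] = Var + (mean)², giving A: 110; B: 73.92; C: 59.1667.
Overall E[X²] = 0.25·110 + 0.3·73.92 + 0.45·59.1667 = 76.301.

76.301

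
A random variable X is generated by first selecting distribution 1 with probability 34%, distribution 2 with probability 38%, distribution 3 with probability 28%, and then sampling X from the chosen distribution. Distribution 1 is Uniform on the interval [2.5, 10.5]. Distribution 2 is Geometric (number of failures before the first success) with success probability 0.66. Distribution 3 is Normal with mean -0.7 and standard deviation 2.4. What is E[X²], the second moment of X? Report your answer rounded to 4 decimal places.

For each component E[X²] = Var + (mean)², giving 1: 47.5833; 2: 1.04591; 3: 6.25.
Overall E[X²] = 0.34·47.5833 + 0.38·1.04591 + 0.28·6.25 = 18.3258.

18.3258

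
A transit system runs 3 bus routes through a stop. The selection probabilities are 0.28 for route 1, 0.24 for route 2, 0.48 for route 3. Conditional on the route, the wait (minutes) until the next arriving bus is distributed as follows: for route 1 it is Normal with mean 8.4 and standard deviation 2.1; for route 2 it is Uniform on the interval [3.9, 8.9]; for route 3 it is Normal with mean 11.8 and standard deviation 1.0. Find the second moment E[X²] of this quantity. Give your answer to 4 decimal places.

98.6372

For each component E[X²] = Var + (mean)², giving 1: 74.97; 2: 43.0433; 3: 140.24.
Overall E[X²] = 0.28·74.97 + 0.24·43.0433 + 0.48·140.24 = 98.6372.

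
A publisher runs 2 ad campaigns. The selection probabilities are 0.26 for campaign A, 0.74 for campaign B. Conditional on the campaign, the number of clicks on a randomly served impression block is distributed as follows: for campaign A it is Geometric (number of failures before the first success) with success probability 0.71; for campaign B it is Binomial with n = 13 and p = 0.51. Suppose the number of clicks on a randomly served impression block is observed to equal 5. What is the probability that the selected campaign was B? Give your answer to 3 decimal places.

Likelihoods P(X=5 | ·): A: 0.00145629; B: 0.14757.
Posterior ∝ prior × likelihood. Numerator for B: 0.74·0.14757 = 0.109202.
Normalizing constant: 0.26·0.00145629 + 0.74·0.14757 = 0.10958.
P(B | observation) = 0.109202 / 0.10958 = 0.996545.

0.997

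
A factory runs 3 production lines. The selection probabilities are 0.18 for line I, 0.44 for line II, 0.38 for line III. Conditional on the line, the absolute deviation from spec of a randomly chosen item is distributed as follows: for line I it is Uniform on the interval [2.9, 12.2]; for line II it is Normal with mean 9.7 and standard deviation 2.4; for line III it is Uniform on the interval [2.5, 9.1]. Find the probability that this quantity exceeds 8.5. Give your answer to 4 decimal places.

0.4104

Conditional on each line, P(X > 8.5): I: 0.397849; II: 0.691462; III: 0.0909091.
By total probability, P(X > 8.5) = 0.18·0.397849 + 0.44·0.691462 + 0.38·0.0909091 = 0.410402.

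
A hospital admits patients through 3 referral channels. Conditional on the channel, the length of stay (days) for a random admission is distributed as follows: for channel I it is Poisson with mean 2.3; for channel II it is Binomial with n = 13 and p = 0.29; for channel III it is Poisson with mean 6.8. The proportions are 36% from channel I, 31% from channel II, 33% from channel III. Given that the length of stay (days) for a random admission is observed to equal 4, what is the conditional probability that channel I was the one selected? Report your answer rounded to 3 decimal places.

0.287

Likelihoods P(X=4 | ·): I: 0.116902; II: 0.231859; III: 0.0992252.
Posterior ∝ prior × likelihood. Numerator for I: 0.36·0.116902 = 0.0420848.
Normalizing constant: 0.36·0.116902 + 0.31·0.231859 + 0.33·0.0992252 = 0.146705.
P(I | observation) = 0.0420848 / 0.146705 = 0.286866.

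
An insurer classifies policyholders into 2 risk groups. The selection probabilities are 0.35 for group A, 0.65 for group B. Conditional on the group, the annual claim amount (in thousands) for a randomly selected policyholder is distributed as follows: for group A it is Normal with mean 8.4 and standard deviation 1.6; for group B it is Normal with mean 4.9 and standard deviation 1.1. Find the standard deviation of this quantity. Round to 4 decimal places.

Per component, A: μ=8.4, E[X²]=73.12; B: μ=4.9, E[X²]=25.22.
E[X] = 0.35·8.4 + 0.65·4.9 = 6.125.
E[X²] = 0.35·73.12 + 0.65·25.22 = 41.985.
Var(X) = E[X²] − (E[X])² = 41.985 − 37.5156 = 4.46937.
SD(X) = √4.46937 = 2.11409.

2.1141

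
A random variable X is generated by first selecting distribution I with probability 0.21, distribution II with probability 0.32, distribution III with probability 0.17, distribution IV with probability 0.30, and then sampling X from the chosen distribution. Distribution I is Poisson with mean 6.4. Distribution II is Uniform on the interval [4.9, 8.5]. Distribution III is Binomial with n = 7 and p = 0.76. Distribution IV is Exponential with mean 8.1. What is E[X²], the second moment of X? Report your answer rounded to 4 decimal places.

69.0505

For each component E[X²] = Var + (mean)², giving I: 47.36; II: 45.97; III: 29.5792; IV: 131.22.
Overall E[X²] = 0.21·47.36 + 0.32·45.97 + 0.17·29.5792 + 0.3·131.22 = 69.0505.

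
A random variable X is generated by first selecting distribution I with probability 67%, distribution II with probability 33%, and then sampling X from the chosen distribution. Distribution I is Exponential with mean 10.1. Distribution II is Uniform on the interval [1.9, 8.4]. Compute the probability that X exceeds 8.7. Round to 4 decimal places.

0.2831

Conditional on each component, P(X > 8.7): I: 0.422576; II: 0.
By total probability, P(X > 8.7) = 0.67·0.422576 + 0.33·0 = 0.283126.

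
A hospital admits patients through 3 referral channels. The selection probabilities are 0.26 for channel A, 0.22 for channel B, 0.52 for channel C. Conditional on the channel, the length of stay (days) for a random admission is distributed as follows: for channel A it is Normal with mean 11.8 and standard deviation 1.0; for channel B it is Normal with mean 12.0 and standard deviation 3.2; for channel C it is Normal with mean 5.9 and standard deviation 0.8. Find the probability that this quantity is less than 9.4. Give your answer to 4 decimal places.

0.5679

Conditional on each channel, P(X < 9.4): A: 0.00819754; B: 0.208252; C: 0.999994.
By total probability, P(X < 9.4) = 0.26·0.00819754 + 0.22·0.208252 + 0.52·0.999994 = 0.567944.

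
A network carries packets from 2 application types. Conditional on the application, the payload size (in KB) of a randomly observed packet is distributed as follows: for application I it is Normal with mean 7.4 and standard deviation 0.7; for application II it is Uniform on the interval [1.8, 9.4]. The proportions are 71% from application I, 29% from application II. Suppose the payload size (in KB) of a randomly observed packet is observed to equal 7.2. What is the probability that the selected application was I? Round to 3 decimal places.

Likelihoods f(7.2 | ·): I: 0.547124; II: 0.131579.
Posterior ∝ prior × likelihood. Numerator for I: 0.71·0.547124 = 0.388458.
Normalizing constant: 0.71·0.547124 + 0.29·0.131579 = 0.426616.
P(I | observation) = 0.388458 / 0.426616 = 0.910557.

0.911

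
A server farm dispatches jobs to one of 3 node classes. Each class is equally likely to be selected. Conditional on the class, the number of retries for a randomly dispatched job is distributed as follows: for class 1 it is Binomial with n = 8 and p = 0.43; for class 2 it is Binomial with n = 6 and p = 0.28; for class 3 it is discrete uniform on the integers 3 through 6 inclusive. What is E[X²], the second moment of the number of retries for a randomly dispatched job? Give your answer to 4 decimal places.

13.1088

For each component E[X²] = Var + (mean)², giving 1: 13.7944; 2: 4.032; 3: 21.5.
Overall E[X²] = 0.333333·13.7944 + 0.333333·4.032 + 0.333333·21.5 = 13.1088.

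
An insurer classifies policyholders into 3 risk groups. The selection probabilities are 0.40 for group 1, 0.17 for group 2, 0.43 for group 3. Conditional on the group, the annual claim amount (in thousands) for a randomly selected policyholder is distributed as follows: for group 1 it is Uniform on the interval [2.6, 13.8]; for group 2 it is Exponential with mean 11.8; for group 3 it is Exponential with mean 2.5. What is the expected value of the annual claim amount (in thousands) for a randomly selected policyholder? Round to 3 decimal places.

Component means — 1: 8.2; 2: 11.8; 3: 2.5.
E[X] = 0.4·8.2 + 0.17·11.8 + 0.43·2.5 = 6.361.

6.361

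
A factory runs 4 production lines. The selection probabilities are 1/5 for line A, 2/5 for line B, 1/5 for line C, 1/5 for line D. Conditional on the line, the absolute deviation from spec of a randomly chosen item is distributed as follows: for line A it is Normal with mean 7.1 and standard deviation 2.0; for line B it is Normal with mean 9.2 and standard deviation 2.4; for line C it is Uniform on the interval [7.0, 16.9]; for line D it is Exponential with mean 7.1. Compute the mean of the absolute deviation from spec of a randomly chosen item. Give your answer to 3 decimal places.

8.910

Component means — A: 7.1; B: 9.2; C: 11.95; D: 7.1.
E[X] = 0.2·7.1 + 0.4·9.2 + 0.2·11.95 + 0.2·7.1 = 8.91.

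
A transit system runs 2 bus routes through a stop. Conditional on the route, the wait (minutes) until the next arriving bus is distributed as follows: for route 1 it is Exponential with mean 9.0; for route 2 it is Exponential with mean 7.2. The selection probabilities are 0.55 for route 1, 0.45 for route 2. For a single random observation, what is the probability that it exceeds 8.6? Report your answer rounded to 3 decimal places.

0.348

Conditional on each route, P(X > 8.6): 1: 0.384598; 2: 0.302872.
By total probability, P(X > 8.6) = 0.55·0.384598 + 0.45·0.302872 = 0.347822.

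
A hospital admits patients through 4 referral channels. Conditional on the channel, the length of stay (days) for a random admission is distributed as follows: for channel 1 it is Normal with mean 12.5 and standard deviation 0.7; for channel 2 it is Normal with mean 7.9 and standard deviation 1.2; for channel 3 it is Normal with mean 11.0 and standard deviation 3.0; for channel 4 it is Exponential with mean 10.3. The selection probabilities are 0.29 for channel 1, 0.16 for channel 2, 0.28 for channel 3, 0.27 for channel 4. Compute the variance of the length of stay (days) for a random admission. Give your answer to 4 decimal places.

Per component, 1: μ=12.5, E[X²]=156.74; 2: μ=7.9, E[X²]=63.85; 3: μ=11, E[X²]=130; 4: μ=10.3, E[X²]=212.18.
E[X] = 0.29·12.5 + 0.16·7.9 + 0.28·11 + 0.27·10.3 = 10.75.
E[X²] = 0.29·156.74 + 0.16·63.85 + 0.28·130 + 0.27·212.18 = 149.359.
Var(X) = E[X²] − (E[X])² = 149.359 − 115.562 = 33.7967.

33.7967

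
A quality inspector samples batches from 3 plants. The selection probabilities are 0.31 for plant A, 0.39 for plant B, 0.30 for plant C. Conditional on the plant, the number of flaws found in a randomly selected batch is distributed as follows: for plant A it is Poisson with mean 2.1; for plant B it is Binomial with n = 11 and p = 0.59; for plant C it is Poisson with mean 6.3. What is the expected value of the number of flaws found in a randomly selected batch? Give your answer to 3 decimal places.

Component means — A: 2.1; B: 6.49; C: 6.3.
E[X] = 0.31·2.1 + 0.39·6.49 + 0.3·6.3 = 5.0721.

5.072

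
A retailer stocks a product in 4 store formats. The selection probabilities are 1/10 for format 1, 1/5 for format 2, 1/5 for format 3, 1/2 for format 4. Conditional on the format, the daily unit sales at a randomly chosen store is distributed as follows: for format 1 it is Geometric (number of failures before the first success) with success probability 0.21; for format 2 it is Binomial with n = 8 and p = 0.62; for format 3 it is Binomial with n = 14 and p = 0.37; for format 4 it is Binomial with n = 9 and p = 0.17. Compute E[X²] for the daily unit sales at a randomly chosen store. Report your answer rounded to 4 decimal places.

16.3284

For each component E[X²] = Var + (mean)², giving 1: 32.0658; 2: 26.4864; 3: 30.0958; 4: 3.6108.
Overall E[X²] = 0.1·32.0658 + 0.2·26.4864 + 0.2·30.0958 + 0.5·3.6108 = 16.3284.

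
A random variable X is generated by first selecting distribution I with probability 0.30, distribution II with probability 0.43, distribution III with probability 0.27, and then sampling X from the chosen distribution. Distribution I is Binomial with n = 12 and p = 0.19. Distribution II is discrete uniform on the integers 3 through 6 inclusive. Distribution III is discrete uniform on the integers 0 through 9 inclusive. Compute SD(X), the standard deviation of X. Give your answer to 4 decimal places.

2.0866

Per component, I: μ=2.28, E[X²]=7.0452; II: μ=4.5, E[X²]=21.5; III: μ=4.5, E[X²]=28.5.
E[X] = 0.3·2.28 + 0.43·4.5 + 0.27·4.5 = 3.834.
E[X²] = 0.3·7.0452 + 0.43·21.5 + 0.27·28.5 = 19.0536.
Var(X) = E[X²] − (E[X])² = 19.0536 − 14.6996 = 4.354.
SD(X) = √4.354 = 2.08663.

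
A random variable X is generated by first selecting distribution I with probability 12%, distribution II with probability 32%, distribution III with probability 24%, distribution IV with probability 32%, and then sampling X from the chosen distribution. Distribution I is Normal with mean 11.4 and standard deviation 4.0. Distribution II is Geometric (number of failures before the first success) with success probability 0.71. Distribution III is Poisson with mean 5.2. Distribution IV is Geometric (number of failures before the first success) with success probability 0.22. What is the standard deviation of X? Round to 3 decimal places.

Per component, I: μ=11.4, E[X²]=145.96; II: μ=0.408451, E[X²]=0.742115; III: μ=5.2, E[X²]=32.24; IV: μ=3.54545, E[X²]=28.686.
E[X] = 0.12·11.4 + 0.32·0.408451 + 0.24·5.2 + 0.32·3.54545 = 3.88125.
E[X²] = 0.12·145.96 + 0.32·0.742115 + 0.24·32.24 + 0.32·28.686 = 34.6698.
Var(X) = E[X²] − (E[X])² = 34.6698 − 15.0641 = 19.6057.
SD(X) = √19.6057 = 4.42783.

4.428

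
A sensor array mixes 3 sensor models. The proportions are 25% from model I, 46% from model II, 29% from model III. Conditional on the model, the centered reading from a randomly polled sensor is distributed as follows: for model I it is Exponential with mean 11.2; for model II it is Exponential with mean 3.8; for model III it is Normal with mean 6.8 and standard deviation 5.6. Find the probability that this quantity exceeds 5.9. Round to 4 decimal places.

0.4085

Conditional on each model, P(X > 5.9): I: 0.5905; II: 0.21169; III: 0.563841.
By total probability, P(X > 5.9) = 0.25·0.5905 + 0.46·0.21169 + 0.29·0.563841 = 0.408516.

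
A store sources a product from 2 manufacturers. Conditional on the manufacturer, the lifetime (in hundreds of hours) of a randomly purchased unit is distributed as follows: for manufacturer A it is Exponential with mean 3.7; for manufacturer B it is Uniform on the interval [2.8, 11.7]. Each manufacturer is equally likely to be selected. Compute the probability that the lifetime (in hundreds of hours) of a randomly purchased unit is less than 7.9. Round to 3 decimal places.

0.727

Conditional on each manufacturer, P(X < 7.9): A: 0.881771; B: 0.573034.
By total probability, P(X < 7.9) = 0.5·0.881771 + 0.5·0.573034 = 0.727403.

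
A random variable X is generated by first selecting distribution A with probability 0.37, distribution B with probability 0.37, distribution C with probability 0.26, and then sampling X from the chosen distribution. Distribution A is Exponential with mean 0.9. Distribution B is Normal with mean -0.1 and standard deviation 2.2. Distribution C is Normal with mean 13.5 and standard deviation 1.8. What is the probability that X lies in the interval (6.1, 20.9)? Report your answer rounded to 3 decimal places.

0.261

Conditional on each component, P(6.1 < X < 20.9): A: 0.0011388; B: 0.00241482; C: 0.999961.
By total probability, P(6.1 < X < 20.9) = 0.37·0.0011388 + 0.37·0.00241482 + 0.26·0.999961 = 0.261305.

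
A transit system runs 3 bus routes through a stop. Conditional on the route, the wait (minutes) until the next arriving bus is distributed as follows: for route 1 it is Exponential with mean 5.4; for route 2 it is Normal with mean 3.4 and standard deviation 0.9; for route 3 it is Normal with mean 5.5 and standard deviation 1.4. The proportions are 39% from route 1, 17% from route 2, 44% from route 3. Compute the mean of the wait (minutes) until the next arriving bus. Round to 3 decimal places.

Component means — 1: 5.4; 2: 3.4; 3: 5.5.
E[X] = 0.39·5.4 + 0.17·3.4 + 0.44·5.5 = 5.104.

5.104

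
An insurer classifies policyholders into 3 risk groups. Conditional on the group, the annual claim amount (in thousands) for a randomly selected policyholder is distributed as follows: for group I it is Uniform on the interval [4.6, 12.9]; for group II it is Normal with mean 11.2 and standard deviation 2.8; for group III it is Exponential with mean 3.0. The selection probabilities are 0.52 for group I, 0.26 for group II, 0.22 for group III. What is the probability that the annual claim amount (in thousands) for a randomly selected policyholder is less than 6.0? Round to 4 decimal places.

0.2862

Conditional on each group, P(X < 6.0): I: 0.168675; II: 0.0316454; III: 0.864665.
By total probability, P(X < 6.0) = 0.52·0.168675 + 0.26·0.0316454 + 0.22·0.864665 = 0.286165.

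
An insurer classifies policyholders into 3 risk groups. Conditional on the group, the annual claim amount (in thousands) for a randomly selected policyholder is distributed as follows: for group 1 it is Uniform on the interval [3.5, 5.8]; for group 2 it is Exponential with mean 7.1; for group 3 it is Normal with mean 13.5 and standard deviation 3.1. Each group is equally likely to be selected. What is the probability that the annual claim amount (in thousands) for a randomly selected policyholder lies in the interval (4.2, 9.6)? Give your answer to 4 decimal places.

0.3644

Conditional on each group, P(4.2 < X < 9.6): 1: 0.695652; 2: 0.294776; 3: 0.102834.
By total probability, P(4.2 < X < 9.6) = 0.333333·0.695652 + 0.333333·0.294776 + 0.333333·0.102834 = 0.364421.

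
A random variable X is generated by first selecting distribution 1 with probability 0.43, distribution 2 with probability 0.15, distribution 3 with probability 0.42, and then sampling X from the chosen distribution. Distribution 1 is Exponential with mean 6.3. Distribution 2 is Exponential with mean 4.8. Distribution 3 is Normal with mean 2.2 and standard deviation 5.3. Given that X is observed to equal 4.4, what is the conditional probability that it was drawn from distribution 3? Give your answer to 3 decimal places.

0.384

Likelihoods f(4.4 | ·): 1: 0.0789483; 2: 0.083302; 3: 0.0690588.
Posterior ∝ prior × likelihood. Numerator for 3: 0.42·0.0690588 = 0.0290047.
Normalizing constant: 0.43·0.0789483 + 0.15·0.083302 + 0.42·0.0690588 = 0.0754478.
P(3 | observation) = 0.0290047 / 0.0754478 = 0.384434.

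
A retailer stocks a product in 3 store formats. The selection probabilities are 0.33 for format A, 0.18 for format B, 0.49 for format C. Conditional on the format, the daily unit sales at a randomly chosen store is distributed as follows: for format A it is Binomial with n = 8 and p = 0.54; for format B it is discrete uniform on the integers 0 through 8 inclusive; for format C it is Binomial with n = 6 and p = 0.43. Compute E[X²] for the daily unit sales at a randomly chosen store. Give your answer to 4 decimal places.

For each component E[X²] = Var + (mean)², giving A: 20.6496; B: 22.6667; C: 8.127.
Overall E[X²] = 0.33·20.6496 + 0.18·22.6667 + 0.49·8.127 = 14.8766.

14.8766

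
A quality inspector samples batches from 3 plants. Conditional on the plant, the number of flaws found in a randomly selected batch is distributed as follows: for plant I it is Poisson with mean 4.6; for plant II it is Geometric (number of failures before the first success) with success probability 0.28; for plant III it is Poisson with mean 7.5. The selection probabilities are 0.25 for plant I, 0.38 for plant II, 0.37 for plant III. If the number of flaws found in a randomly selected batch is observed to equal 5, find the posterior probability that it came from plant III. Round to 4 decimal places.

0.3884

Likelihoods P(X=5 | ·): I: 0.172526; II: 0.0541777; III: 0.109375.
Posterior ∝ prior × likelihood. Numerator for III: 0.37·0.109375 = 0.0404686.
Normalizing constant: 0.25·0.172526 + 0.38·0.0541777 + 0.37·0.109375 = 0.104187.
P(III | observation) = 0.0404686 / 0.104187 = 0.388421.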